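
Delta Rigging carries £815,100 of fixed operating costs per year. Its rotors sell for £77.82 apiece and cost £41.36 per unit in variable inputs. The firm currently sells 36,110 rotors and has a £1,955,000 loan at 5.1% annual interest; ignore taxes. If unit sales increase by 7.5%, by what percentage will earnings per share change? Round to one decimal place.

+24.6%

Total contribution margin = 36,110 × £36.46 = £1,316,570.60.
Subtracting fixed costs: EBIT = £1,316,570.60 − £815,100 = £501,470.60.
Interest = £99,705.00, so EBIT − I = £401,765.60.
DCL = total CM / (EBIT − I) = £1,316,570.60 / £401,765.60 = 3.2770.
%ΔEPS = DCL × %ΔSales = 3.2770 × +7.5% = +24.6%.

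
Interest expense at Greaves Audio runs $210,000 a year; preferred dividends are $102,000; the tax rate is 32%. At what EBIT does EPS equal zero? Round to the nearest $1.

Preferred dividends are paid after tax, so their pre-tax equivalent is $102,000 ÷ (1 − 0.32) = $150,000.00.
Financial break-even EBIT = interest + D_p ÷ (1 − t) = $210,000 + $150,000.00 = $360,000.00.

$360,000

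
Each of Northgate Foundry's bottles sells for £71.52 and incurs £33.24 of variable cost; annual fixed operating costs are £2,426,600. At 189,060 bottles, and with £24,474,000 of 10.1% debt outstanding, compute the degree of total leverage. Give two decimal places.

At 189,060 units, contribution = 189,060 × £38.28 = £7,237,216.80.
Subtracting fixed costs: EBIT = £7,237,216.80 − £2,426,600 = £4,810,616.80. Interest = £2,471,874.00, so EBIT − I = £2,338,742.80.
DCL = contribution ÷ (EBIT − I) = £7,237,216.80 ÷ £2,338,742.80 = 3.0945.

3.09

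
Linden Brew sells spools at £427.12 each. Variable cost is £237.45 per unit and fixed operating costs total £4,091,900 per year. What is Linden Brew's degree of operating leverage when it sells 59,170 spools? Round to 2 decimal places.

Total contribution margin = 59,170 × £189.67 = £11,222,773.90.
Operating income = contribution − fixed costs = £11,222,773.90 − £4,091,900 = £7,130,873.90.
So DOL = total CM / EBIT = £11,222,773.90 / £7,130,873.90 = 1.5738.

1.57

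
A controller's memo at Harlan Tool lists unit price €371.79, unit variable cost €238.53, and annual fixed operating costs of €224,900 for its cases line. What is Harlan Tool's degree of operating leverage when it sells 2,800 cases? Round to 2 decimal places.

Contribution at this volume is 2,800 × €133.26 = €373,128.00.
Operating income = contribution − fixed costs = €373,128.00 − €224,900 = €148,228.00.
DOL = contribution ÷ EBIT = €373,128.00 ÷ €148,228.00 = 2.5173.

2.52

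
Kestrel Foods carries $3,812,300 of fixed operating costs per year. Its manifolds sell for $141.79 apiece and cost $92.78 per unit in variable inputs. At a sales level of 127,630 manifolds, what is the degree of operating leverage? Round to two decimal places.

2.56

Contribution at this volume is 127,630 × $49.01 = $6,255,146.30.
Subtracting fixed costs: EBIT = $6,255,146.30 − $3,812,300 = $2,442,846.30.
So DOL = total CM / EBIT = $6,255,146.30 / $2,442,846.30 = 2.5606.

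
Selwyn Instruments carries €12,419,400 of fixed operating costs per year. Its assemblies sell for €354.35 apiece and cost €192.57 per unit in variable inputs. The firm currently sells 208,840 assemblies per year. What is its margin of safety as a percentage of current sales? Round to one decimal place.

63.2%

Each unit contributes €354.35 − €192.57 = €161.78. Break-even units = €12,419,400 ÷ €161.78 = 76,767.21; break-even revenue = 76,767.21 × €354.35 = €27,202,462.54.
Actual sales revenue = 208,840 × €354.35 = €74,002,454.00.
Margin of safety = (€74,002,454.00 − €27,202,462.54) ÷ €74,002,454.00 = 63.2%.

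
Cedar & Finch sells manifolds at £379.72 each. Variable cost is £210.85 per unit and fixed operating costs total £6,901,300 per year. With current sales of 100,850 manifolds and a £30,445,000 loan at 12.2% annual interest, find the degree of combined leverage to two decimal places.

2.65

Contribution at this volume is 100,850 × £168.87 = £17,030,539.50.
Operating income = contribution − fixed costs = £17,030,539.50 − £6,901,300 = £10,129,239.50. Interest = £3,714,290.00, so EBIT − I = £6,414,949.50.
Degree of total leverage = total CM / (EBIT − interest) = £17,030,539.50 / £6,414,949.50 = 2.6548.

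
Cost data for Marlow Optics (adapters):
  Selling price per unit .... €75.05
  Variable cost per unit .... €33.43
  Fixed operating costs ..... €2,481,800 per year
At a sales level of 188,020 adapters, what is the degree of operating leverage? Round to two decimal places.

1.46

Total contribution margin = 188,020 × €41.62 = €7,825,392.40.
EBIT = €7,825,392.40 − €2,481,800 = €5,343,592.40.
DOL = contribution ÷ EBIT = €7,825,392.40 ÷ €5,343,592.40 = 1.4644.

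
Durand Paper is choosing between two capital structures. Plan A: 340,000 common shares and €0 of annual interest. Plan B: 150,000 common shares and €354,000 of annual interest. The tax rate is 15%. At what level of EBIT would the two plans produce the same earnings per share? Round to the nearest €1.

Set EPS_A = EPS_B: (EBIT − €0)(1 − 0.15) ÷ 340,000 = (EBIT − €354,000)(1 − 0.15) ÷ 150,000.
Cancelling (1 − t) and cross-multiplying: 150,000·(EBIT − 0) = 340,000·(EBIT − 354,000).
Solving, EBIT = (354,000·340,000 − 0·150,000) / (340,000 − 150,000) = 120,360,000,000 / 190,000 = 633,473.68.

€633,474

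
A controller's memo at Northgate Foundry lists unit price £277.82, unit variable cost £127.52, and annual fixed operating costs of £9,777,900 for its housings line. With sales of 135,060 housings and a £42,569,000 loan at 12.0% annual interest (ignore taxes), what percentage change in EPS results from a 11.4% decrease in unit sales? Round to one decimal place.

-42.7%

At 135,060 units, contribution = 135,060 × £150.30 = £20,299,518.00.
Operating income = contribution − fixed costs = £20,299,518.00 − £9,777,900 = £10,521,618.00.
After interest of £5,108,280.00, pre-tax earnings = £5,413,338.00.
DCL = total CM / (EBIT − I) = £20,299,518.00 / £5,413,338.00 = 3.7499.
EPS therefore changes by 3.7499 × (-11.4%) = -42.7%.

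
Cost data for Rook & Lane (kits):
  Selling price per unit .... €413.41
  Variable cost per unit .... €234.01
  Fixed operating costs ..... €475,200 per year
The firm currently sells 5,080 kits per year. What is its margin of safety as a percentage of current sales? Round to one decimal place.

Each unit contributes €413.41 − €234.01 = €179.40. Break-even units = €475,200 ÷ €179.40 = 2,648.83; break-even revenue = 2,648.83 × €413.41 = €1,095,052.58.
Current sales = 5,080 × €413.41 = €2,100,122.80.
Margin of safety = (€2,100,122.80 − €1,095,052.58) ÷ €2,100,122.80 = 47.9%.

47.9%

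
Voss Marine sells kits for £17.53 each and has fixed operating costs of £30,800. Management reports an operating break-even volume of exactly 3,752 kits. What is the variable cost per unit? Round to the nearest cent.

£9.32

At break-even, FC = Q × (P − VC), so P − VC = £30,800 ÷ 3,752 = £8.2090.
Hence VC = price − CM = £17.53 − £8.2090 = £9.32.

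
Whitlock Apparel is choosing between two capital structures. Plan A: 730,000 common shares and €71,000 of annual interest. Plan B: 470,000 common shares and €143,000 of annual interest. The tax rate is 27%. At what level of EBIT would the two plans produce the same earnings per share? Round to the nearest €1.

€273,154

Set EPS_A = EPS_B: (EBIT − €71,000)(1 − 0.27) ÷ 730,000 = (EBIT − €143,000)(1 − 0.27) ÷ 470,000.
Cancelling (1 − t) and cross-multiplying: 470,000·(EBIT − 71,000) = 730,000·(EBIT − 143,000).
Solving, EBIT = (143,000·730,000 − 71,000·470,000) / (730,000 − 470,000) = 71,020,000,000 / 260,000 = 273,153.85.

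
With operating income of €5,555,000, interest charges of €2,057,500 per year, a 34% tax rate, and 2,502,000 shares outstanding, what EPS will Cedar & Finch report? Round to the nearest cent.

Interest = €2,057,500.00, so EBT = €5,555,000 − €2,057,500.00 = €3,497,500.00.
Net income = €3,497,500.00 × (1 − 0.34) = €2,308,350.00.
Per share: €2,308,350.00 / 2,502,000 shares = €0.92.

€0.92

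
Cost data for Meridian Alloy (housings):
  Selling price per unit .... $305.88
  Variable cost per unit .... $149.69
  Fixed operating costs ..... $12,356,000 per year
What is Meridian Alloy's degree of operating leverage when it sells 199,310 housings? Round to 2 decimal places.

1.66

At 199,310 units, contribution = 199,310 × $156.19 = $31,130,228.90.
Subtracting fixed costs: EBIT = $31,130,228.90 − $12,356,000 = $18,774,228.90.
So DOL = total CM / EBIT = $31,130,228.90 / $18,774,228.90 = 1.6581.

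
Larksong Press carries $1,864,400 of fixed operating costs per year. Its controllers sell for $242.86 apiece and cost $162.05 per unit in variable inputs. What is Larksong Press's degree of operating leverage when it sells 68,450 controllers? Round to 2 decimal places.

1.51

Contribution at this volume is 68,450 × $80.81 = $5,531,444.50.
EBIT = $5,531,444.50 − $1,864,400 = $3,667,044.50.
DOL = contribution ÷ EBIT = $5,531,444.50 ÷ $3,667,044.50 = 1.5084.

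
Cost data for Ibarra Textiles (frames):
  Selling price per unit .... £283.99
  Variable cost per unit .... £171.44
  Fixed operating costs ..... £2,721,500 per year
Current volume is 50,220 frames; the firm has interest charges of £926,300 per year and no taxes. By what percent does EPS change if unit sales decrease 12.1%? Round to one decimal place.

Contribution at this volume is 50,220 × £112.55 = £5,652,261.00.
Subtracting fixed costs: EBIT = £5,652,261.00 − £2,721,500 = £2,930,761.00.
After interest of £926,300.00, pre-tax earnings = £2,004,461.00.
DCL = total CM / (EBIT − I) = £5,652,261.00 / £2,004,461.00 = 2.8198.
%ΔEPS = DCL × %ΔSales = 2.8198 × -12.1% = -34.1%.

-34.1%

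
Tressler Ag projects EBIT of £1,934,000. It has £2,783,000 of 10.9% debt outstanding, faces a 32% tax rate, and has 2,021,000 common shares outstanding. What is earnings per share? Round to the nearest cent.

Interest = £303,347.00, so EBT = £1,934,000 − £303,347.00 = £1,630,653.00.
After tax at 32%: net income = £1,630,653.00 × 0.68 = £1,108,844.04.
EPS = £1,108,844.04 ÷ 2,021,000 = £0.55.

£0.55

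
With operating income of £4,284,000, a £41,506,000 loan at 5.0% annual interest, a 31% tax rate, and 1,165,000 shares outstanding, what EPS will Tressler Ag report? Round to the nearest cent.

Interest = £2,075,300.00, so EBT = £4,284,000 − £2,075,300.00 = £2,208,700.00.
Net income = £2,208,700.00 × (1 − 0.31) = £1,524,003.00.
EPS = £1,524,003.00 ÷ 1,165,000 = £1.31.

£1.31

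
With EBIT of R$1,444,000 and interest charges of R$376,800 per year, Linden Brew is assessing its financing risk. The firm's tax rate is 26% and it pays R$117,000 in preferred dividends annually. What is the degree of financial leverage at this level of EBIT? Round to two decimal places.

1.59

Annual interest charges come to R$376,800.00.
Preferred dividends grossed up pre-tax: R$117,000 / (1 − 0.26) = R$158,108.11.
DFL = EBIT ÷ [EBIT − I − D_p/(1−t)] = R$1,444,000 ÷ [R$1,444,000 − R$376,800.00 − R$158,108.11] = R$1,444,000 ÷ R$909,091.89 = 1.5884.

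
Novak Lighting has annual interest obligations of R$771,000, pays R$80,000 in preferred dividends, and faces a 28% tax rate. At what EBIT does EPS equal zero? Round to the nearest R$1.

R$882,111

Grossing the preferred dividend up to pre-tax terms: R$80,000 / (1 − 0.28) = R$111,111.11.
Financial break-even EBIT = interest + D_p ÷ (1 − t) = R$771,000 + R$111,111.11 = R$882,111.11.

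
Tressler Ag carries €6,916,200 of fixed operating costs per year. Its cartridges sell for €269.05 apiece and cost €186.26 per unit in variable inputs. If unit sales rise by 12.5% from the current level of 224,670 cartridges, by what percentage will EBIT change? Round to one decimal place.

Contribution at this volume is 224,670 × €82.79 = €18,600,429.30.
Operating income = contribution − fixed costs = €18,600,429.30 − €6,916,200 = €11,684,229.30.
So DOL = total CM / EBIT = €18,600,429.30 / €11,684,229.30 = 1.5919.
Operating income changes by 1.5919 × +12.5% = +19.9%.

+19.9%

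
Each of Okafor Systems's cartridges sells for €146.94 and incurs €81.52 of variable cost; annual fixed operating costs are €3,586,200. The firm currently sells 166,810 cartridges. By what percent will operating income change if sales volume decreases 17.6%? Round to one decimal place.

Contribution at this volume is 166,810 × €65.42 = €10,912,710.20.
Operating income = contribution − fixed costs = €10,912,710.20 − €3,586,200 = €7,326,510.20.
DOL = contribution ÷ EBIT = €10,912,710.20 ÷ €7,326,510.20 = 1.4895.
Operating income changes by 1.4895 × -17.6% = -26.2%.

-26.2%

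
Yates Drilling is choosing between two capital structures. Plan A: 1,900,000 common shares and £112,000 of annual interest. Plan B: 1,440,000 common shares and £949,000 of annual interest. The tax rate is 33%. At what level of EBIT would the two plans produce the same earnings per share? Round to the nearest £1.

£3,569,174

At indifference, (EBIT − 112,000)(1 − t)/1,900,000 = (EBIT − 949,000)(1 − t)/1,440,000.
The (1 − t) factor cancels: (EBIT − 112,000) × 1,440,000 = (EBIT − 949,000) × 1,900,000.
Solving, EBIT = (949,000·1,900,000 − 112,000·1,440,000) / (1,900,000 − 1,440,000) = 1,641,820,000,000 / 460,000 = 3,569,173.91.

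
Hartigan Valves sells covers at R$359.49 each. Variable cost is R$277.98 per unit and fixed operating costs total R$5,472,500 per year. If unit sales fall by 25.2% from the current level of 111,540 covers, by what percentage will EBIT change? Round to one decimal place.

Total contribution margin = 111,540 × R$81.51 = R$9,091,625.40.
Operating income = contribution − fixed costs = R$9,091,625.40 − R$5,472,500 = R$3,619,125.40.
DOL = contribution ÷ EBIT = R$9,091,625.40 ÷ R$3,619,125.40 = 2.5121.
So EBIT moves 2.5121 × (-25.2%) = -63.3%.

-63.3%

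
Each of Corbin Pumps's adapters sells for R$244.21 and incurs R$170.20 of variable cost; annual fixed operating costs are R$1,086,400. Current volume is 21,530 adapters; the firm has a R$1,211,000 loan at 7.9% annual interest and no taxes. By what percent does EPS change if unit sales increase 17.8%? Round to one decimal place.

Contribution at this volume is 21,530 × R$74.01 = R$1,593,435.30.
Subtracting fixed costs: EBIT = R$1,593,435.30 − R$1,086,400 = R$507,035.30.
Interest = R$95,669.00, so EBIT − I = R$411,366.30.
Degree of combined leverage = contribution ÷ (EBIT − I) = R$1,593,435.30 ÷ R$411,366.30 = 3.8735.
%ΔEPS = DCL × %ΔSales = 3.8735 × +17.8% = +68.9%.

+68.9%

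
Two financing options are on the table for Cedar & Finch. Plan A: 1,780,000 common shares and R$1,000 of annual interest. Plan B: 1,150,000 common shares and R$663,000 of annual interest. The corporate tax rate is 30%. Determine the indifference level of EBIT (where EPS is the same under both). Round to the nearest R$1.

Set EPS_A = EPS_B: (EBIT − R$1,000)(1 − 0.30) ÷ 1,780,000 = (EBIT − R$663,000)(1 − 0.30) ÷ 1,150,000.
The (1 − t) factor cancels: (EBIT − 1,000) × 1,150,000 = (EBIT − 663,000) × 1,780,000.
Solving, EBIT = (663,000·1,780,000 − 1,000·1,150,000) / (1,780,000 − 1,150,000) = 1,178,990,000,000 / 630,000 = 1,871,412.70.

R$1,871,413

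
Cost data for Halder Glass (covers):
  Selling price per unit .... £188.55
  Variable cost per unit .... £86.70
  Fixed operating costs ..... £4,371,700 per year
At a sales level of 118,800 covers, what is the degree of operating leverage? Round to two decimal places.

1.57

Total contribution margin = 118,800 × £101.85 = £12,099,780.00.
Operating income = contribution − fixed costs = £12,099,780.00 − £4,371,700 = £7,728,080.00.
So DOL = total CM / EBIT = £12,099,780.00 / £7,728,080.00 = 1.5657.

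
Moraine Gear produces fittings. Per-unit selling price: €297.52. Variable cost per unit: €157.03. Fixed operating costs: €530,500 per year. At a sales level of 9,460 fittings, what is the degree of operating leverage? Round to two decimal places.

1.66

Contribution at this volume is 9,460 × €140.49 = €1,329,035.40.
EBIT = €1,329,035.40 − €530,500 = €798,535.40.
DOL = contribution ÷ EBIT = €1,329,035.40 ÷ €798,535.40 = 1.6643.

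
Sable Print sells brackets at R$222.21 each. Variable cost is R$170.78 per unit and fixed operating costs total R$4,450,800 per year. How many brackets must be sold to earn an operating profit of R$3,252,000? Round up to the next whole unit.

Each unit contributes R$222.21 − R$170.78 = R$51.43.
Required volume = (fixed costs + target profit) ÷ CM = (R$4,450,800 + R$3,252,000) ÷ R$51.43 = 149,772.51, so 149,773 brackets.

149,773 brackets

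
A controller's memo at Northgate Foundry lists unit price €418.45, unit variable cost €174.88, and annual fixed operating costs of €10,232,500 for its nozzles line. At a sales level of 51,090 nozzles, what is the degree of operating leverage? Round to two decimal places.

5.63

At 51,090 units, contribution = 51,090 × €243.57 = €12,443,991.30.
Operating income = contribution − fixed costs = €12,443,991.30 − €10,232,500 = €2,211,491.30.
Degree of operating leverage = €12,443,991.30 / €2,211,491.30 = 5.6270.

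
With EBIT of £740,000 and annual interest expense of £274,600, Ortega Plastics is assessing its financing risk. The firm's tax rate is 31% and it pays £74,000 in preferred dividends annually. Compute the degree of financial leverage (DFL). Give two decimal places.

Interest = £274,600.00.
Preferred dividends grossed up pre-tax: £74,000 / (1 − 0.31) = £107,246.38.
DFL = EBIT ÷ [EBIT − I − D_p/(1−t)] = £740,000 ÷ [£740,000 − £274,600.00 − £107,246.38] = £740,000 ÷ £358,153.62 = 2.0662.

2.07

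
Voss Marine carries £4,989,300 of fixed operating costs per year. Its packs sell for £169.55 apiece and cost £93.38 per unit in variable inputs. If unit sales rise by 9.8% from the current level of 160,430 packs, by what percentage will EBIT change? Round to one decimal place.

+16.6%

Total contribution margin = 160,430 × £76.17 = £12,219,953.10.
Operating income = contribution − fixed costs = £12,219,953.10 − £4,989,300 = £7,230,653.10.
So DOL = total CM / EBIT = £12,219,953.10 / £7,230,653.10 = 1.6900.
%ΔEBIT = DOL × %ΔSales = 1.6900 × +9.8% = +16.6%.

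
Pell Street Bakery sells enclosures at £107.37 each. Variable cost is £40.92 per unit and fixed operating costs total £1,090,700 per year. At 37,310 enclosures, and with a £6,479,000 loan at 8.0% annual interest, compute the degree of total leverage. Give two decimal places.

2.85

Total contribution margin = 37,310 × £66.45 = £2,479,249.50.
Subtracting fixed costs: EBIT = £2,479,249.50 − £1,090,700 = £1,388,549.50. Interest = £518,320.00.
DOL = £2,479,249.50 ÷ £1,388,549.50 = 1.7855; DFL = £1,388,549.50 ÷ £870,229.50 = 1.5956.
DCL = DOL × DFL = 1.7855 × 1.5956 = 2.8489.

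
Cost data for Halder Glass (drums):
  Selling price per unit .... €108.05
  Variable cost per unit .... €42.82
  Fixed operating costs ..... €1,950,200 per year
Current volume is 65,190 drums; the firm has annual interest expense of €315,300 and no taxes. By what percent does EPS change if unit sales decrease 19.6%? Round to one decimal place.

-41.9%

Total contribution margin = 65,190 × €65.23 = €4,252,343.70.
EBIT = €4,252,343.70 − €1,950,200 = €2,302,143.70.
After interest of €315,300.00, pre-tax earnings = €1,986,843.70.
Degree of combined leverage = contribution ÷ (EBIT − I) = €4,252,343.70 ÷ €1,986,843.70 = 2.1403.
%ΔEPS = DCL × %ΔSales = 2.1403 × -19.6% = -41.9%.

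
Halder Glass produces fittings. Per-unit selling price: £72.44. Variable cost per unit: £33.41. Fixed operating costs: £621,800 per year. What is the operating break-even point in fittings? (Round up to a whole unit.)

15,932 fittings

Each unit contributes £72.44 − £33.41 = £39.03.
Units to break even: £621,800 ÷ £39.03 = 15,931.33, rounded up to 15,932.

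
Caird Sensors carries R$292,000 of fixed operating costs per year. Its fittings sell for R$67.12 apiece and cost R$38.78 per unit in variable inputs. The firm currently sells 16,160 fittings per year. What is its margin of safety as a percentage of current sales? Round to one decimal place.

Contribution margin per unit = R$67.12 − R$38.78 = R$28.34. Break-even units = R$292,000 ÷ R$28.34 = 10,303.46; break-even revenue = 10,303.46 × R$67.12 = R$691,568.10.
Current sales = 16,160 × R$67.12 = R$1,084,659.20.
Margin of safety = (R$1,084,659.20 − R$691,568.10) ÷ R$1,084,659.20 = 36.2%.

36.2%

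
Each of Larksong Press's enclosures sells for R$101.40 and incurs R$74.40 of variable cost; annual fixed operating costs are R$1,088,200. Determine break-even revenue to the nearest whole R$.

R$4,086,796

CM per unit = R$101.40 − R$74.40 = R$27.00; CM ratio = R$27.00 / R$101.40 = 0.2663.
Break-even sales = FC ÷ CM ratio = R$1,088,200 × R$101.40 / R$27.00 = R$4,086,796.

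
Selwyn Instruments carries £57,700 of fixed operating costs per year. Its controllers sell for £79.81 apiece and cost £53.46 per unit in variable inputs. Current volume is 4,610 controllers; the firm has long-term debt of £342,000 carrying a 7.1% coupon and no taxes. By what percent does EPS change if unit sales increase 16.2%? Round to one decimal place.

Total contribution margin = 4,610 × £26.35 = £121,473.50.
EBIT = £121,473.50 − £57,700 = £63,773.50.
Interest = £24,282.00, so EBIT − I = £39,491.50.
DCL = total CM / (EBIT − I) = £121,473.50 / £39,491.50 = 3.0759.
%ΔEPS = DCL × %ΔSales = 3.0759 × +16.2% = +49.8%.

+49.8%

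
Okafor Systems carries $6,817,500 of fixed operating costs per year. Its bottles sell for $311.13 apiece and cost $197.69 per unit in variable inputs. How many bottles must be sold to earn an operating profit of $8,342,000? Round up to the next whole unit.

Unit CM = price − variable cost = $311.13 − $197.69 = $113.44.
Need Q such that Q × $113.44 − $6,817,500 = $8,342,000, i.e. Q = $15,159,500 / $113.44 = 133,634.52 → 133,635.

133,635 bottles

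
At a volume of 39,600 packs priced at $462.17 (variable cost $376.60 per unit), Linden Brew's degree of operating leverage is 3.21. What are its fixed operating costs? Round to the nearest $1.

$2,332,942

Total contribution margin = 39,600 × $85.57 = $3,388,572.00.
Since DOL = CM ÷ EBIT, EBIT = $3,388,572.00 ÷ 3.21 = $1,055,629.91.
And FC = contribution − EBIT = $3,388,572.00 − $1,055,629.91 = $2,332,942.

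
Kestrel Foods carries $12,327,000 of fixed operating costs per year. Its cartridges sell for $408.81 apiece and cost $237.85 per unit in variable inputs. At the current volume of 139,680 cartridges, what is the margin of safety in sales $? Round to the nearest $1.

Each unit contributes $408.81 − $237.85 = $170.96. Break-even units = $12,327,000 ÷ $170.96 = 72,104.59; break-even revenue = 72,104.59 × $408.81 = $29,477,075.75.
Actual sales revenue = 139,680 × $408.81 = $57,102,580.80.
Margin of safety = $57,102,580.80 − $29,477,075.75 = $27,625,505.

$27,625,505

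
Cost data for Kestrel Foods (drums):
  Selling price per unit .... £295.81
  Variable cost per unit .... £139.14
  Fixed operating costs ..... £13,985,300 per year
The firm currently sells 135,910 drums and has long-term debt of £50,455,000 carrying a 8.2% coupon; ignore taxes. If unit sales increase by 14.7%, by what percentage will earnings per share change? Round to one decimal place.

+98.7%

Contribution at this volume is 135,910 × £156.67 = £21,293,019.70.
EBIT = £21,293,019.70 − £13,985,300 = £7,307,719.70.
Interest = £4,137,310.00, so EBIT − I = £3,170,409.70.
DCL = total CM / (EBIT − I) = £21,293,019.70 / £3,170,409.70 = 6.7162.
%ΔEPS = DCL × %ΔSales = 6.7162 × +14.7% = +98.7%.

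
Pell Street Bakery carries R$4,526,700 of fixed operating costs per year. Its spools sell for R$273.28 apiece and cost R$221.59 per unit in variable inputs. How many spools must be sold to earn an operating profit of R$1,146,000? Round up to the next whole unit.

Unit CM = price − variable cost = R$273.28 − R$221.59 = R$51.69.
Required volume = (fixed costs + target profit) ÷ CM = (R$4,526,700 + R$1,146,000) ÷ R$51.69 = 109,744.63, so 109,745 spools.

109,745 spools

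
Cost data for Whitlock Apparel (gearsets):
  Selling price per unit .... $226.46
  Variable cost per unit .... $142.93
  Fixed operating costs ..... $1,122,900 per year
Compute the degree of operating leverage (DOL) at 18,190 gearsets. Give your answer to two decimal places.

Contribution at this volume is 18,190 × $83.53 = $1,519,410.70.
Subtracting fixed costs: EBIT = $1,519,410.70 − $1,122,900 = $396,510.70.
So DOL = total CM / EBIT = $1,519,410.70 / $396,510.70 = 3.8320.

3.83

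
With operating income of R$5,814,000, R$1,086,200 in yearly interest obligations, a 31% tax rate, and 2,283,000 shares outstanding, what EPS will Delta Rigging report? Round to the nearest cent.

R$1.43

Pre-tax income = R$5,814,000 − R$1,086,200.00 = R$4,727,800.00.
Net income = R$4,727,800.00 × (1 − 0.31) = R$3,262,182.00.
EPS = R$3,262,182.00 ÷ 2,283,000 = R$1.43.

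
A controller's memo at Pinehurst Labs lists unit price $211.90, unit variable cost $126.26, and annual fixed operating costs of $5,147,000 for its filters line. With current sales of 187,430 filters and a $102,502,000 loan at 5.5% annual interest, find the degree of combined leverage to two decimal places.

At 187,430 units, contribution = 187,430 × $85.64 = $16,051,505.20.
Subtracting fixed costs: EBIT = $16,051,505.20 − $5,147,000 = $10,904,505.20. Interest = $5,637,610.00, so EBIT − I = $5,266,895.20.
Degree of total leverage = total CM / (EBIT − interest) = $16,051,505.20 / $5,266,895.20 = 3.0476.

3.05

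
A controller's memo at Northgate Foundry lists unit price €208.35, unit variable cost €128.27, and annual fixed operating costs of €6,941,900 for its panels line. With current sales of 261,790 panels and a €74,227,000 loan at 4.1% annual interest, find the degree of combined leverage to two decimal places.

1.91

Contribution at this volume is 261,790 × €80.08 = €20,964,143.20.
Subtracting fixed costs: EBIT = €20,964,143.20 − €6,941,900 = €14,022,243.20. Interest = €3,043,307.00.
DOL = €20,964,143.20 ÷ €14,022,243.20 = 1.4951; DFL = €14,022,243.20 ÷ €10,978,936.20 = 1.2772.
DCL = DOL × DFL = 1.4951 × 1.2772 = 1.9095.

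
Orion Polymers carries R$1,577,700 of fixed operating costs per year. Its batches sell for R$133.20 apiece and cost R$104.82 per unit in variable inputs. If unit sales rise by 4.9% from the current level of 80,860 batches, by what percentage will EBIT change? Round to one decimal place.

+15.7%

At 80,860 units, contribution = 80,860 × R$28.38 = R$2,294,806.80.
Operating income = contribution − fixed costs = R$2,294,806.80 − R$1,577,700 = R$717,106.80.
DOL = contribution ÷ EBIT = R$2,294,806.80 ÷ R$717,106.80 = 3.2001.
%ΔEBIT = DOL × %ΔSales = 3.2001 × +4.9% = +15.7%.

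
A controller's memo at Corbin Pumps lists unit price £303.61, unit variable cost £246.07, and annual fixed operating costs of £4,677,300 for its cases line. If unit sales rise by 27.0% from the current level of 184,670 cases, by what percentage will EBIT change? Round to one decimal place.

+48.2%

Contribution at this volume is 184,670 × £57.54 = £10,625,911.80.
Operating income = contribution − fixed costs = £10,625,911.80 − £4,677,300 = £5,948,611.80.
So DOL = total CM / EBIT = £10,625,911.80 / £5,948,611.80 = 1.7863.
%ΔEBIT = DOL × %ΔSales = 1.7863 × +27.0% = +48.2%.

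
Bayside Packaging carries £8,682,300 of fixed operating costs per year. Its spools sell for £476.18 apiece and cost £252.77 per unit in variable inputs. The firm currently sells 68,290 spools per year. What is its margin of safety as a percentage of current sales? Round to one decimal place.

43.1%

Each unit contributes £476.18 − £252.77 = £223.41. Break-even units = £8,682,300 ÷ £223.41 = 38,862.63; break-even revenue = 38,862.63 × £476.18 = £18,505,606.79.
Current sales = 68,290 × £476.18 = £32,518,332.20.
Margin of safety = (£32,518,332.20 − £18,505,606.79) ÷ £32,518,332.20 = 43.1%.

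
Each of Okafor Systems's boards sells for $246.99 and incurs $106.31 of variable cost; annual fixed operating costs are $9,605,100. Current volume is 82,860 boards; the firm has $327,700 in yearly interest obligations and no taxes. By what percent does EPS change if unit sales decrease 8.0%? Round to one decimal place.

-54.1%

At 82,860 units, contribution = 82,860 × $140.68 = $11,656,744.80.
Subtracting fixed costs: EBIT = $11,656,744.80 − $9,605,100 = $2,051,644.80.
After interest of $327,700.00, pre-tax earnings = $1,723,944.80.
DCL = total CM / (EBIT − I) = $11,656,744.80 / $1,723,944.80 = 6.7617.
EPS therefore changes by 6.7617 × (-8.0%) = -54.1%.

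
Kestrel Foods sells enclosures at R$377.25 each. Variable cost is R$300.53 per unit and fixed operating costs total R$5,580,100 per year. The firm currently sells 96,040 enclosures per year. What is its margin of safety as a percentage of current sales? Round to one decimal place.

24.3%

Each unit contributes R$377.25 − R$300.53 = R$76.72. Break-even units = R$5,580,100 ÷ R$76.72 = 72,733.32; break-even revenue = 72,733.32 × R$377.25 = R$27,438,643.44.
Current sales = 96,040 × R$377.25 = R$36,231,090.00.
Margin of safety = (R$36,231,090.00 − R$27,438,643.44) ÷ R$36,231,090.00 = 24.3%.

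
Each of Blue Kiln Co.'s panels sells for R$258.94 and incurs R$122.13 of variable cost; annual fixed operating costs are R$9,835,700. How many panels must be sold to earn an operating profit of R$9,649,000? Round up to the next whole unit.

142,422 panels

Each unit contributes R$258.94 − R$122.13 = R$136.81.
Required volume = (fixed costs + target profit) ÷ CM = (R$9,835,700 + R$9,649,000) ÷ R$136.81 = 142,421.61, so 142,422 panels.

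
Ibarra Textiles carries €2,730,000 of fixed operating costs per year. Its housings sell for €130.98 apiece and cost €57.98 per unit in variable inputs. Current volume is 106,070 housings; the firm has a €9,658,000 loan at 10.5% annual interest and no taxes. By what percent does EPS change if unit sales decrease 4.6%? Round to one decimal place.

-8.9%

Contribution at this volume is 106,070 × €73.00 = €7,743,110.00.
EBIT = €7,743,110.00 − €2,730,000 = €5,013,110.00.
After interest of €1,014,090.00, pre-tax earnings = €3,999,020.00.
DCL = total CM / (EBIT − I) = €7,743,110.00 / €3,999,020.00 = 1.9363.
EPS therefore changes by 1.9363 × (-4.6%) = -8.9%.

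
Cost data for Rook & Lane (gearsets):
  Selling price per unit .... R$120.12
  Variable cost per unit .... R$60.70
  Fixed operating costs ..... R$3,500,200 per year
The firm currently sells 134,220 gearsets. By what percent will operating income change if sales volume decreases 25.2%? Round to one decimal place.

-44.9%

Total contribution margin = 134,220 × R$59.42 = R$7,975,352.40.
EBIT = R$7,975,352.40 − R$3,500,200 = R$4,475,152.40.
Degree of operating leverage = R$7,975,352.40 / R$4,475,152.40 = 1.7821.
%ΔEBIT = DOL × %ΔSales = 1.7821 × -25.2% = -44.9%.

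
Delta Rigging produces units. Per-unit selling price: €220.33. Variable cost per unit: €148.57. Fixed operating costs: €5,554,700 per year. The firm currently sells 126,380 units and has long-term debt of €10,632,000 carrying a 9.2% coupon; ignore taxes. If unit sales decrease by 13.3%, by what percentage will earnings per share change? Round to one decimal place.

Total contribution margin = 126,380 × €71.76 = €9,069,028.80.
Subtracting fixed costs: EBIT = €9,069,028.80 − €5,554,700 = €3,514,328.80.
Interest = €978,144.00, so EBIT − I = €2,536,184.80.
Degree of combined leverage = contribution ÷ (EBIT − I) = €9,069,028.80 ÷ €2,536,184.80 = 3.5759.
EPS therefore changes by 3.5759 × (-13.3%) = -47.6%.

-47.6%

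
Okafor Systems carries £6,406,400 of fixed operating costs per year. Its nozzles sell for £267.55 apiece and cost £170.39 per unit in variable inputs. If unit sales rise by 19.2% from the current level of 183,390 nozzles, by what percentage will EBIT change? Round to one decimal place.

At 183,390 units, contribution = 183,390 × £97.16 = £17,818,172.40.
EBIT = £17,818,172.40 − £6,406,400 = £11,411,772.40.
Degree of operating leverage = £17,818,172.40 / £11,411,772.40 = 1.5614.
So EBIT moves 1.5614 × (+19.2%) = +30.0%.

+30.0%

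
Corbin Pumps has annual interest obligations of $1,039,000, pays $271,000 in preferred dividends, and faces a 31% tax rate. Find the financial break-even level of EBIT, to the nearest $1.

Grossing the preferred dividend up to pre-tax terms: $271,000 / (1 − 0.31) = $392,753.62.
Financial break-even EBIT = interest + D_p ÷ (1 − t) = $1,039,000 + $392,753.62 = $1,431,753.62.

$1,431,754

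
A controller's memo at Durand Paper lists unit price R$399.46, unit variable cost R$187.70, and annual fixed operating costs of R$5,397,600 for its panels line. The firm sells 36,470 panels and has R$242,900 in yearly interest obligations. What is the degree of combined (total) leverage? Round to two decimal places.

3.71

Contribution at this volume is 36,470 × R$211.76 = R$7,722,887.20.
Operating income = contribution − fixed costs = R$7,722,887.20 − R$5,397,600 = R$2,325,287.20. Interest = R$242,900.00, so EBIT − I = R$2,082,387.20.
DCL = contribution ÷ (EBIT − I) = R$7,722,887.20 ÷ R$2,082,387.20 = 3.7087.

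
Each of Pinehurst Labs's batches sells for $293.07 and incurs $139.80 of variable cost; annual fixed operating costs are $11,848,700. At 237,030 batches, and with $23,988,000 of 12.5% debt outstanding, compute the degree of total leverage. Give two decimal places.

At 237,030 units, contribution = 237,030 × $153.27 = $36,329,588.10.
Subtracting fixed costs: EBIT = $36,329,588.10 − $11,848,700 = $24,480,888.10. Interest = $2,998,500.00, so EBIT − I = $21,482,388.10.
Degree of total leverage = total CM / (EBIT − interest) = $36,329,588.10 / $21,482,388.10 = 1.6911.

1.69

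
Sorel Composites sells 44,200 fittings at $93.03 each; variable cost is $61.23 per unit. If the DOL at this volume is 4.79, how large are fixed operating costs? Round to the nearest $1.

$1,112,124

Contribution at this volume is 44,200 × $31.80 = $1,405,560.00.
DOL = contribution / EBIT, so EBIT = $1,405,560.00 / 4.79 = $293,436.33.
Fixed costs = CM − EBIT = $1,405,560.00 − $293,436.33 = $1,112,124.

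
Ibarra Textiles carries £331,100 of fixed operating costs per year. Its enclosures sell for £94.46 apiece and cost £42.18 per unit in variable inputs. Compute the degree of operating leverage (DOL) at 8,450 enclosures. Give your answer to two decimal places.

3.99

At 8,450 units, contribution = 8,450 × £52.28 = £441,766.00.
EBIT = £441,766.00 − £331,100 = £110,666.00.
Degree of operating leverage = £441,766.00 / £110,666.00 = 3.9919.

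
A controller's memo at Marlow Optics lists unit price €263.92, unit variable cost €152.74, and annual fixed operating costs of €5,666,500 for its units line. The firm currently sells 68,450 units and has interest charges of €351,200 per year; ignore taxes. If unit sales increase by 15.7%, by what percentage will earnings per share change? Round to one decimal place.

Total contribution margin = 68,450 × €111.18 = €7,610,271.00.
EBIT = €7,610,271.00 − €5,666,500 = €1,943,771.00.
Interest = €351,200.00, so EBIT − I = €1,592,571.00.
DCL = total CM / (EBIT − I) = €7,610,271.00 / €1,592,571.00 = 4.7786.
%ΔEPS = DCL × %ΔSales = 4.7786 × +15.7% = +75.0%.

+75.0%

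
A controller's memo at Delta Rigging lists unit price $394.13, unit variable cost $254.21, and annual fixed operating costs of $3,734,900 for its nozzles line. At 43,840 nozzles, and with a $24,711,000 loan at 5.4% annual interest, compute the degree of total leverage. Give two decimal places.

5.76

Total contribution margin = 43,840 × $139.92 = $6,134,092.80.
Operating income = contribution − fixed costs = $6,134,092.80 − $3,734,900 = $2,399,192.80. Interest = $1,334,394.00, so EBIT − I = $1,064,798.80.
DCL = contribution ÷ (EBIT − I) = $6,134,092.80 ÷ $1,064,798.80 = 5.7608.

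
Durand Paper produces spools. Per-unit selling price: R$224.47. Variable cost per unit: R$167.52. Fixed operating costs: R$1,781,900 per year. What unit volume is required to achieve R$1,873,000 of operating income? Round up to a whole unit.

64,178 spools

Contribution margin per unit = R$224.47 − R$167.52 = R$56.95.
Need Q such that Q × R$56.95 − R$1,781,900 = R$1,873,000, i.e. Q = R$3,654,900 / R$56.95 = 64,177.35 → 64,178.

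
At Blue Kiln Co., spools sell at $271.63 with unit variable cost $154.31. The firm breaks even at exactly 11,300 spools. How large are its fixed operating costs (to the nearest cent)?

$1,325,716.00

Contribution margin per unit = $271.63 − $154.31 = $117.32.
Since BE = FC / CM, FC = 11,300 × $117.32 = $1,325,716.00.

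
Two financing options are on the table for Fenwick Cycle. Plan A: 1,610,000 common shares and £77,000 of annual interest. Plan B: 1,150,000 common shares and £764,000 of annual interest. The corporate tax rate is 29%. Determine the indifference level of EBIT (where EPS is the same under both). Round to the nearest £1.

£2,481,500

At indifference, (EBIT − 77,000)(1 − t)/1,610,000 = (EBIT − 764,000)(1 − t)/1,150,000.
Cancelling (1 − t) and cross-multiplying: 1,150,000·(EBIT − 77,000) = 1,610,000·(EBIT − 764,000).
Solving, EBIT = (764,000·1,610,000 − 77,000·1,150,000) / (1,610,000 − 1,150,000) = 1,141,490,000,000 / 460,000 = 2,481,500.00.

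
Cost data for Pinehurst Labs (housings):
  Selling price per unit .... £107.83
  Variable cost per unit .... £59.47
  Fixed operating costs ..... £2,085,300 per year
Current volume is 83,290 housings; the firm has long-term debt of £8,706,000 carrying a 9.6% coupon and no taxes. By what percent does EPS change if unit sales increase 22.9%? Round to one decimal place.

+83.3%

At 83,290 units, contribution = 83,290 × £48.36 = £4,027,904.40.
EBIT = £4,027,904.40 − £2,085,300 = £1,942,604.40.
After interest of £835,776.00, pre-tax earnings = £1,106,828.40.
DCL = total CM / (EBIT − I) = £4,027,904.40 / £1,106,828.40 = 3.6391.
EPS therefore changes by 3.6391 × (+22.9%) = +83.3%.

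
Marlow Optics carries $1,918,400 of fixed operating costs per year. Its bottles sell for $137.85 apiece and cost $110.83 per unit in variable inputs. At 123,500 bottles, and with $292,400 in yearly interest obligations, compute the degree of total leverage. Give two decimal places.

2.96

At 123,500 units, contribution = 123,500 × $27.02 = $3,336,970.00.
Subtracting fixed costs: EBIT = $3,336,970.00 − $1,918,400 = $1,418,570.00. Interest = $292,400.00, so EBIT − I = $1,126,170.00.
Degree of total leverage = total CM / (EBIT − interest) = $3,336,970.00 / $1,126,170.00 = 2.9631.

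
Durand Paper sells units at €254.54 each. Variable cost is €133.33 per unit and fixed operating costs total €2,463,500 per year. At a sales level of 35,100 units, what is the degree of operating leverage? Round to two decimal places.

Contribution at this volume is 35,100 × €121.21 = €4,254,471.00.
Operating income = contribution − fixed costs = €4,254,471.00 − €2,463,500 = €1,790,971.00.
DOL = contribution ÷ EBIT = €4,254,471.00 ÷ €1,790,971.00 = 2.3755.

2.38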